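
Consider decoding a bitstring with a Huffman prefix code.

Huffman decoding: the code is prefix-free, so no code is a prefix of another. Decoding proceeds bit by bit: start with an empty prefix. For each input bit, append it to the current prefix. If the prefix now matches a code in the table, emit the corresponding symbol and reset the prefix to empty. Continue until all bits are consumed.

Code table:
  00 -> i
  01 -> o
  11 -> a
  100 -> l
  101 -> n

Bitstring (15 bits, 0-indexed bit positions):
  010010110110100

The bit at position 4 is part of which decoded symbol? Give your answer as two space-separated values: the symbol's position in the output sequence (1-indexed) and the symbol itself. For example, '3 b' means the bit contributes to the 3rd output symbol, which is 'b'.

Bit 0: prefix='0' (no match yet)
Bit 1: prefix='01' -> emit 'o', reset
Bit 2: prefix='0' (no match yet)
Bit 3: prefix='00' -> emit 'i', reset
Bit 4: prefix='1' (no match yet)
Bit 5: prefix='10' (no match yet)
Bit 6: prefix='101' -> emit 'n', reset
Bit 7: prefix='1' (no match yet)
Bit 8: prefix='10' (no match yet)

Answer: 3 n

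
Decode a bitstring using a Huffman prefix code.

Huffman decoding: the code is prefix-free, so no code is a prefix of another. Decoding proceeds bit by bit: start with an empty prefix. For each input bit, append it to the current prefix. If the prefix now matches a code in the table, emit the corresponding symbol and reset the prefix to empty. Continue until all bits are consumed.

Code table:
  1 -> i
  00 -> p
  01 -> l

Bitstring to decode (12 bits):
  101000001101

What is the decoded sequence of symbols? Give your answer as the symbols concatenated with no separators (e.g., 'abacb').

Bit 0: prefix='1' -> emit 'i', reset
Bit 1: prefix='0' (no match yet)
Bit 2: prefix='01' -> emit 'l', reset
Bit 3: prefix='0' (no match yet)
Bit 4: prefix='00' -> emit 'p', reset
Bit 5: prefix='0' (no match yet)
Bit 6: prefix='00' -> emit 'p', reset
Bit 7: prefix='0' (no match yet)
Bit 8: prefix='01' -> emit 'l', reset
Bit 9: prefix='1' -> emit 'i', reset
Bit 10: prefix='0' (no match yet)
Bit 11: prefix='01' -> emit 'l', reset

Answer: ilpplil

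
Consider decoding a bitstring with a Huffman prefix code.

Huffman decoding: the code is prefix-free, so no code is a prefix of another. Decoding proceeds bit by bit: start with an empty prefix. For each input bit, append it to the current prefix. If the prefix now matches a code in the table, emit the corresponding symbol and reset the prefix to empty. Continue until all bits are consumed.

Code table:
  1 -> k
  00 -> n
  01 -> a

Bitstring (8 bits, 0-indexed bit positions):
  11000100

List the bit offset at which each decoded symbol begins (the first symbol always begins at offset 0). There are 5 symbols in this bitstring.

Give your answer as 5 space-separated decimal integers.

Answer: 0 1 2 4 6

Derivation:
Bit 0: prefix='1' -> emit 'k', reset
Bit 1: prefix='1' -> emit 'k', reset
Bit 2: prefix='0' (no match yet)
Bit 3: prefix='00' -> emit 'n', reset
Bit 4: prefix='0' (no match yet)
Bit 5: prefix='01' -> emit 'a', reset
Bit 6: prefix='0' (no match yet)
Bit 7: prefix='00' -> emit 'n', reset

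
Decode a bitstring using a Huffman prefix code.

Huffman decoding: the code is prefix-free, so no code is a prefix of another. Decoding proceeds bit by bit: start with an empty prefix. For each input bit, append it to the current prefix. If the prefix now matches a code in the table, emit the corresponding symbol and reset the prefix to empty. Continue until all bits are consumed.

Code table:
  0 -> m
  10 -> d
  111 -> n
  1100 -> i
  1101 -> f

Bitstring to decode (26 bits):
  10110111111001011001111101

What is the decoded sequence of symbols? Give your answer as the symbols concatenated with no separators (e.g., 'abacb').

Bit 0: prefix='1' (no match yet)
Bit 1: prefix='10' -> emit 'd', reset
Bit 2: prefix='1' (no match yet)
Bit 3: prefix='11' (no match yet)
Bit 4: prefix='110' (no match yet)
Bit 5: prefix='1101' -> emit 'f', reset
Bit 6: prefix='1' (no match yet)
Bit 7: prefix='11' (no match yet)
Bit 8: prefix='111' -> emit 'n', reset
Bit 9: prefix='1' (no match yet)
Bit 10: prefix='11' (no match yet)
Bit 11: prefix='110' (no match yet)
Bit 12: prefix='1100' -> emit 'i', reset
Bit 13: prefix='1' (no match yet)
Bit 14: prefix='10' -> emit 'd', reset
Bit 15: prefix='1' (no match yet)
Bit 16: prefix='11' (no match yet)
Bit 17: prefix='110' (no match yet)
Bit 18: prefix='1100' -> emit 'i', reset
Bit 19: prefix='1' (no match yet)
Bit 20: prefix='11' (no match yet)
Bit 21: prefix='111' -> emit 'n', reset
Bit 22: prefix='1' (no match yet)
Bit 23: prefix='11' (no match yet)
Bit 24: prefix='110' (no match yet)
Bit 25: prefix='1101' -> emit 'f', reset

Answer: dfnidinf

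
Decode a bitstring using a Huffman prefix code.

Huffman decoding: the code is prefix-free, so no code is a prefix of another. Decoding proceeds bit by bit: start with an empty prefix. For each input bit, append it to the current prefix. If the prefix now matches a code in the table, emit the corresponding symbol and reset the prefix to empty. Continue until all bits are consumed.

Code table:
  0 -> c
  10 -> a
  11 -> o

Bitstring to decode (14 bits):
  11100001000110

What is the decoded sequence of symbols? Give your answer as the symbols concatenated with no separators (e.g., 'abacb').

Answer: oacccaccoc

Derivation:
Bit 0: prefix='1' (no match yet)
Bit 1: prefix='11' -> emit 'o', reset
Bit 2: prefix='1' (no match yet)
Bit 3: prefix='10' -> emit 'a', reset
Bit 4: prefix='0' -> emit 'c', reset
Bit 5: prefix='0' -> emit 'c', reset
Bit 6: prefix='0' -> emit 'c', reset
Bit 7: prefix='1' (no match yet)
Bit 8: prefix='10' -> emit 'a', reset
Bit 9: prefix='0' -> emit 'c', reset
Bit 10: prefix='0' -> emit 'c', reset
Bit 11: prefix='1' (no match yet)
Bit 12: prefix='11' -> emit 'o', reset
Bit 13: prefix='0' -> emit 'c', reset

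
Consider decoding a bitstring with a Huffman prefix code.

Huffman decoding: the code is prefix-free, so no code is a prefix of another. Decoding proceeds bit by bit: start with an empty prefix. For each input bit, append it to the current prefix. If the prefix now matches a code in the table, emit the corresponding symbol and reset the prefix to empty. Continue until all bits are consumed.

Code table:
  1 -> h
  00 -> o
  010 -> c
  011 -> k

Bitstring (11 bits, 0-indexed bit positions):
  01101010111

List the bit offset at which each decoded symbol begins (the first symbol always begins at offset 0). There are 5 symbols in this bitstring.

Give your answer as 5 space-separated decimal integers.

Answer: 0 3 6 7 10

Derivation:
Bit 0: prefix='0' (no match yet)
Bit 1: prefix='01' (no match yet)
Bit 2: prefix='011' -> emit 'k', reset
Bit 3: prefix='0' (no match yet)
Bit 4: prefix='01' (no match yet)
Bit 5: prefix='010' -> emit 'c', reset
Bit 6: prefix='1' -> emit 'h', reset
Bit 7: prefix='0' (no match yet)
Bit 8: prefix='01' (no match yet)
Bit 9: prefix='011' -> emit 'k', reset
Bit 10: prefix='1' -> emit 'h', reset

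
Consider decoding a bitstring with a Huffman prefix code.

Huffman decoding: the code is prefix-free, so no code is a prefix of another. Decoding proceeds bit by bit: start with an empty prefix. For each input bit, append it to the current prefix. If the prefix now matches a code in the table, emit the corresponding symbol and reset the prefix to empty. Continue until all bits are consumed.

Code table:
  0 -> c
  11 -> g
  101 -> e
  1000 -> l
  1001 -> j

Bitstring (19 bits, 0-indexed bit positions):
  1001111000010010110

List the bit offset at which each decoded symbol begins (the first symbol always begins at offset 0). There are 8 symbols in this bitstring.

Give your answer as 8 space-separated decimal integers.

Answer: 0 4 6 10 11 15 16 18

Derivation:
Bit 0: prefix='1' (no match yet)
Bit 1: prefix='10' (no match yet)
Bit 2: prefix='100' (no match yet)
Bit 3: prefix='1001' -> emit 'j', reset
Bit 4: prefix='1' (no match yet)
Bit 5: prefix='11' -> emit 'g', reset
Bit 6: prefix='1' (no match yet)
Bit 7: prefix='10' (no match yet)
Bit 8: prefix='100' (no match yet)
Bit 9: prefix='1000' -> emit 'l', reset
Bit 10: prefix='0' -> emit 'c', reset
Bit 11: prefix='1' (no match yet)
Bit 12: prefix='10' (no match yet)
Bit 13: prefix='100' (no match yet)
Bit 14: prefix='1001' -> emit 'j', reset
Bit 15: prefix='0' -> emit 'c', reset
Bit 16: prefix='1' (no match yet)
Bit 17: prefix='11' -> emit 'g', reset
Bit 18: prefix='0' -> emit 'c', reset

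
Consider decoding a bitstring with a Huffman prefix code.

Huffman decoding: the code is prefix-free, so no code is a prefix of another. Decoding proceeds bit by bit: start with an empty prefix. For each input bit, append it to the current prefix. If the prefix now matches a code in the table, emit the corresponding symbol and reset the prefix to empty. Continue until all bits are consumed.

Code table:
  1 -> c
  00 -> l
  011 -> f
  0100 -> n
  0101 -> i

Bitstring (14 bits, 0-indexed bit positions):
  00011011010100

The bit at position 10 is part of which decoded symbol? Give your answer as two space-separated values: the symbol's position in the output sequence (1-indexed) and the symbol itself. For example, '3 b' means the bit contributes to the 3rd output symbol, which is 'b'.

Bit 0: prefix='0' (no match yet)
Bit 1: prefix='00' -> emit 'l', reset
Bit 2: prefix='0' (no match yet)
Bit 3: prefix='01' (no match yet)
Bit 4: prefix='011' -> emit 'f', reset
Bit 5: prefix='0' (no match yet)
Bit 6: prefix='01' (no match yet)
Bit 7: prefix='011' -> emit 'f', reset
Bit 8: prefix='0' (no match yet)
Bit 9: prefix='01' (no match yet)
Bit 10: prefix='010' (no match yet)
Bit 11: prefix='0101' -> emit 'i', reset
Bit 12: prefix='0' (no match yet)
Bit 13: prefix='00' -> emit 'l', reset

Answer: 4 i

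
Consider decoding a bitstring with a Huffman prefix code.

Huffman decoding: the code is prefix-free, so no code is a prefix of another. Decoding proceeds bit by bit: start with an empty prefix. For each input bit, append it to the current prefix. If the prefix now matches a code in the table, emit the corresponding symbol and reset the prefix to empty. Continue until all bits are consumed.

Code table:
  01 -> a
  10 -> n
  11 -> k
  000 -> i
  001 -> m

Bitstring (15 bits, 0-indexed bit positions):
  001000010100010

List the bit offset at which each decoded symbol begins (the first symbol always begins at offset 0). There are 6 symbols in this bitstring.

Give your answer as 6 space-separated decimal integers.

Bit 0: prefix='0' (no match yet)
Bit 1: prefix='00' (no match yet)
Bit 2: prefix='001' -> emit 'm', reset
Bit 3: prefix='0' (no match yet)
Bit 4: prefix='00' (no match yet)
Bit 5: prefix='000' -> emit 'i', reset
Bit 6: prefix='0' (no match yet)
Bit 7: prefix='01' -> emit 'a', reset
Bit 8: prefix='0' (no match yet)
Bit 9: prefix='01' -> emit 'a', reset
Bit 10: prefix='0' (no match yet)
Bit 11: prefix='00' (no match yet)
Bit 12: prefix='000' -> emit 'i', reset
Bit 13: prefix='1' (no match yet)
Bit 14: prefix='10' -> emit 'n', reset

Answer: 0 3 6 8 10 13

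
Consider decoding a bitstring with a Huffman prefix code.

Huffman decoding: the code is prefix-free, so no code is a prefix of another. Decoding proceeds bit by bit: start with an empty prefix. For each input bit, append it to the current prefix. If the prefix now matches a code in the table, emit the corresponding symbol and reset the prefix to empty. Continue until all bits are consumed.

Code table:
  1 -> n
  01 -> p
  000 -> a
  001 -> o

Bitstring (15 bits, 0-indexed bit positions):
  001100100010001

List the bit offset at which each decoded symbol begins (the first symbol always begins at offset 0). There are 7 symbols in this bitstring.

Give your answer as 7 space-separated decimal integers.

Answer: 0 3 4 7 10 11 14

Derivation:
Bit 0: prefix='0' (no match yet)
Bit 1: prefix='00' (no match yet)
Bit 2: prefix='001' -> emit 'o', reset
Bit 3: prefix='1' -> emit 'n', reset
Bit 4: prefix='0' (no match yet)
Bit 5: prefix='00' (no match yet)
Bit 6: prefix='001' -> emit 'o', reset
Bit 7: prefix='0' (no match yet)
Bit 8: prefix='00' (no match yet)
Bit 9: prefix='000' -> emit 'a', reset
Bit 10: prefix='1' -> emit 'n', reset
Bit 11: prefix='0' (no match yet)
Bit 12: prefix='00' (no match yet)
Bit 13: prefix='000' -> emit 'a', reset
Bit 14: prefix='1' -> emit 'n', reset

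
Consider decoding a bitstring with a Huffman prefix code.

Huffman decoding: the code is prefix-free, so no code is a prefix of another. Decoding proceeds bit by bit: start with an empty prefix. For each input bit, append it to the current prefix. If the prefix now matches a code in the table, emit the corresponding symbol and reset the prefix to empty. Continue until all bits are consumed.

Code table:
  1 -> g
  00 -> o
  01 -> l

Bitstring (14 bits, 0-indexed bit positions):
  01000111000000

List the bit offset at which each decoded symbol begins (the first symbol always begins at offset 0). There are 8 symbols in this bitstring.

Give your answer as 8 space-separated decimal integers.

Answer: 0 2 4 6 7 8 10 12

Derivation:
Bit 0: prefix='0' (no match yet)
Bit 1: prefix='01' -> emit 'l', reset
Bit 2: prefix='0' (no match yet)
Bit 3: prefix='00' -> emit 'o', reset
Bit 4: prefix='0' (no match yet)
Bit 5: prefix='01' -> emit 'l', reset
Bit 6: prefix='1' -> emit 'g', reset
Bit 7: prefix='1' -> emit 'g', reset
Bit 8: prefix='0' (no match yet)
Bit 9: prefix='00' -> emit 'o', reset
Bit 10: prefix='0' (no match yet)
Bit 11: prefix='00' -> emit 'o', reset
Bit 12: prefix='0' (no match yet)
Bit 13: prefix='00' -> emit 'o', reset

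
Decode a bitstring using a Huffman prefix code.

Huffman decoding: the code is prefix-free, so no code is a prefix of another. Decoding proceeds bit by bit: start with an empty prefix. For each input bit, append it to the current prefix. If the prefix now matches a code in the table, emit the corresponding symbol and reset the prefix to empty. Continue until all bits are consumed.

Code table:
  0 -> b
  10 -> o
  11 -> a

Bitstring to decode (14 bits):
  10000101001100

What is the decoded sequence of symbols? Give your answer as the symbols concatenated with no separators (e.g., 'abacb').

Answer: obbboobabb

Derivation:
Bit 0: prefix='1' (no match yet)
Bit 1: prefix='10' -> emit 'o', reset
Bit 2: prefix='0' -> emit 'b', reset
Bit 3: prefix='0' -> emit 'b', reset
Bit 4: prefix='0' -> emit 'b', reset
Bit 5: prefix='1' (no match yet)
Bit 6: prefix='10' -> emit 'o', reset
Bit 7: prefix='1' (no match yet)
Bit 8: prefix='10' -> emit 'o', reset
Bit 9: prefix='0' -> emit 'b', reset
Bit 10: prefix='1' (no match yet)
Bit 11: prefix='11' -> emit 'a', reset
Bit 12: prefix='0' -> emit 'b', reset
Bit 13: prefix='0' -> emit 'b', reset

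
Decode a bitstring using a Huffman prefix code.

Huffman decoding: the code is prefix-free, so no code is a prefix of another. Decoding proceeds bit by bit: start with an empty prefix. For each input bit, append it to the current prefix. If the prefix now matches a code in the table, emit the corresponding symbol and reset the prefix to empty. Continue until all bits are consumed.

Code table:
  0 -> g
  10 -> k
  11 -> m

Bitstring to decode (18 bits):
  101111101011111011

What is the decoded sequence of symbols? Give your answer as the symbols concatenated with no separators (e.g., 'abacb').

Bit 0: prefix='1' (no match yet)
Bit 1: prefix='10' -> emit 'k', reset
Bit 2: prefix='1' (no match yet)
Bit 3: prefix='11' -> emit 'm', reset
Bit 4: prefix='1' (no match yet)
Bit 5: prefix='11' -> emit 'm', reset
Bit 6: prefix='1' (no match yet)
Bit 7: prefix='10' -> emit 'k', reset
Bit 8: prefix='1' (no match yet)
Bit 9: prefix='10' -> emit 'k', reset
Bit 10: prefix='1' (no match yet)
Bit 11: prefix='11' -> emit 'm', reset
Bit 12: prefix='1' (no match yet)
Bit 13: prefix='11' -> emit 'm', reset
Bit 14: prefix='1' (no match yet)
Bit 15: prefix='10' -> emit 'k', reset
Bit 16: prefix='1' (no match yet)
Bit 17: prefix='11' -> emit 'm', reset

Answer: kmmkkmmkm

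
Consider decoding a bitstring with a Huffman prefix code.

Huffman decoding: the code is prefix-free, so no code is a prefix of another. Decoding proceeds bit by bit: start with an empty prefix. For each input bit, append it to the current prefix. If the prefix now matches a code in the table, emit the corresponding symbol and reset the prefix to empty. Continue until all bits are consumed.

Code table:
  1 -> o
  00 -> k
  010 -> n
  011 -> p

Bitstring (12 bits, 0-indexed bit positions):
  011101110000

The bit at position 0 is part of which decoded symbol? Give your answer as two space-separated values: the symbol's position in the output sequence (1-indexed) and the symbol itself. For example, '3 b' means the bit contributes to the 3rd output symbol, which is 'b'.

Bit 0: prefix='0' (no match yet)
Bit 1: prefix='01' (no match yet)
Bit 2: prefix='011' -> emit 'p', reset
Bit 3: prefix='1' -> emit 'o', reset
Bit 4: prefix='0' (no match yet)

Answer: 1 p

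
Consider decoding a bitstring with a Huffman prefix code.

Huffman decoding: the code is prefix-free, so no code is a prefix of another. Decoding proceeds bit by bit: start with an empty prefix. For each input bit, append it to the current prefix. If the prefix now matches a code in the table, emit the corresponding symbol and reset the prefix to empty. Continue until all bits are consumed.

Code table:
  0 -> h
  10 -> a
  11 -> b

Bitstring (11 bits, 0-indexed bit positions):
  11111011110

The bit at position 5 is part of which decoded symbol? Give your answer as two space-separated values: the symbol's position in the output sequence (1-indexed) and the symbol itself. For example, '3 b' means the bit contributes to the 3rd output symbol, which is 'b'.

Bit 0: prefix='1' (no match yet)
Bit 1: prefix='11' -> emit 'b', reset
Bit 2: prefix='1' (no match yet)
Bit 3: prefix='11' -> emit 'b', reset
Bit 4: prefix='1' (no match yet)
Bit 5: prefix='10' -> emit 'a', reset
Bit 6: prefix='1' (no match yet)
Bit 7: prefix='11' -> emit 'b', reset
Bit 8: prefix='1' (no match yet)
Bit 9: prefix='11' -> emit 'b', reset

Answer: 3 a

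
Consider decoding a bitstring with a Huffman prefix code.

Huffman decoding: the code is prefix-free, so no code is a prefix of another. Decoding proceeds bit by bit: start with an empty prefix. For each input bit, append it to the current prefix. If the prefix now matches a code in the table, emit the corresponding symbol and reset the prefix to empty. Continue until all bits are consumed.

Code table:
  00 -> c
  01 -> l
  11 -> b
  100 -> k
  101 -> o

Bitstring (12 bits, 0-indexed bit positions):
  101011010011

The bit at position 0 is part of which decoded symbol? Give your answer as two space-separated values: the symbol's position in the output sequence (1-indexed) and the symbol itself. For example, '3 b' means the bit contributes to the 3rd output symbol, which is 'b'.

Answer: 1 o

Derivation:
Bit 0: prefix='1' (no match yet)
Bit 1: prefix='10' (no match yet)
Bit 2: prefix='101' -> emit 'o', reset
Bit 3: prefix='0' (no match yet)
Bit 4: prefix='01' -> emit 'l', reset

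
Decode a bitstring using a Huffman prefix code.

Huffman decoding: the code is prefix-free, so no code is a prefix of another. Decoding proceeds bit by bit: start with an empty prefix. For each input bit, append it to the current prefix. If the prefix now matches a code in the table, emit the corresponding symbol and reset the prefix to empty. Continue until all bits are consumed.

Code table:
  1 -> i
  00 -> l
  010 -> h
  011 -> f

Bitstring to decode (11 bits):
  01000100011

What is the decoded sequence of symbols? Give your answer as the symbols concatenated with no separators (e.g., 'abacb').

Answer: hlilf

Derivation:
Bit 0: prefix='0' (no match yet)
Bit 1: prefix='01' (no match yet)
Bit 2: prefix='010' -> emit 'h', reset
Bit 3: prefix='0' (no match yet)
Bit 4: prefix='00' -> emit 'l', reset
Bit 5: prefix='1' -> emit 'i', reset
Bit 6: prefix='0' (no match yet)
Bit 7: prefix='00' -> emit 'l', reset
Bit 8: prefix='0' (no match yet)
Bit 9: prefix='01' (no match yet)
Bit 10: prefix='011' -> emit 'f', reset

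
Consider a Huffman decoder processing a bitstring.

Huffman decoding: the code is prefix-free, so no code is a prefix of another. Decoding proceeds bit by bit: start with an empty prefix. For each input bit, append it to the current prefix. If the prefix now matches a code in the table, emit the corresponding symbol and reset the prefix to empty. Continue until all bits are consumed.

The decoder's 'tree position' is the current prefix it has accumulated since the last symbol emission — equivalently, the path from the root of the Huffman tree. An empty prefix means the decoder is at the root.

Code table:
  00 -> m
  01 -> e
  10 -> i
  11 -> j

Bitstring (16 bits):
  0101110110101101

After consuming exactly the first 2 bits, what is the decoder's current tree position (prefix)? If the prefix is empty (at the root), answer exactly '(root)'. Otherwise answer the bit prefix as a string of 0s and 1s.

Bit 0: prefix='0' (no match yet)
Bit 1: prefix='01' -> emit 'e', reset

Answer: (root)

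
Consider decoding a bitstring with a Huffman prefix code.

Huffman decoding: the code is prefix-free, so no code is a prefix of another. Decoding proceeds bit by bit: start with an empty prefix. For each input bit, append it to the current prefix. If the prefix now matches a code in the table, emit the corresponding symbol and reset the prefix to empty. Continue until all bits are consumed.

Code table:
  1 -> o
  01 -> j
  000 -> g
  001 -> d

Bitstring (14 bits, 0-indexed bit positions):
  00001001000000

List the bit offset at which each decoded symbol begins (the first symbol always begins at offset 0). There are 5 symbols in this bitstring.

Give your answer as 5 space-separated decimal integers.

Bit 0: prefix='0' (no match yet)
Bit 1: prefix='00' (no match yet)
Bit 2: prefix='000' -> emit 'g', reset
Bit 3: prefix='0' (no match yet)
Bit 4: prefix='01' -> emit 'j', reset
Bit 5: prefix='0' (no match yet)
Bit 6: prefix='00' (no match yet)
Bit 7: prefix='001' -> emit 'd', reset
Bit 8: prefix='0' (no match yet)
Bit 9: prefix='00' (no match yet)
Bit 10: prefix='000' -> emit 'g', reset
Bit 11: prefix='0' (no match yet)
Bit 12: prefix='00' (no match yet)
Bit 13: prefix='000' -> emit 'g', reset

Answer: 0 3 5 8 11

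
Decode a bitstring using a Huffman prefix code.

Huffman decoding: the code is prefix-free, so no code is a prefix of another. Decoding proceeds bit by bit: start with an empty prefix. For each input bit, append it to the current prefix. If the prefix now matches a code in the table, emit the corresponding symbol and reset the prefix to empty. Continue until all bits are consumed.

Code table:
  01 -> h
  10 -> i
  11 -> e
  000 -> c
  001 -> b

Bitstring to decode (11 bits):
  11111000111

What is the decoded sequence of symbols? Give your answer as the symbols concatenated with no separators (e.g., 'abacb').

Answer: eeibe

Derivation:
Bit 0: prefix='1' (no match yet)
Bit 1: prefix='11' -> emit 'e', reset
Bit 2: prefix='1' (no match yet)
Bit 3: prefix='11' -> emit 'e', reset
Bit 4: prefix='1' (no match yet)
Bit 5: prefix='10' -> emit 'i', reset
Bit 6: prefix='0' (no match yet)
Bit 7: prefix='00' (no match yet)
Bit 8: prefix='001' -> emit 'b', reset
Bit 9: prefix='1' (no match yet)
Bit 10: prefix='11' -> emit 'e', reset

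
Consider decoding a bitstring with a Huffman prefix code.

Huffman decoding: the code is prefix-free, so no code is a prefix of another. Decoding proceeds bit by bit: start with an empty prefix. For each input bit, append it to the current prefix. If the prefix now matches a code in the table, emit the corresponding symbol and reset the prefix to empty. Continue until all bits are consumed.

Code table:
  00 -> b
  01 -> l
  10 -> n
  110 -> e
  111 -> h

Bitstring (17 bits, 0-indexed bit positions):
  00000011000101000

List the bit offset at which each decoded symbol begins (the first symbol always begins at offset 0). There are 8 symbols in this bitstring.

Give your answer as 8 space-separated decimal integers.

Answer: 0 2 4 6 9 11 13 15

Derivation:
Bit 0: prefix='0' (no match yet)
Bit 1: prefix='00' -> emit 'b', reset
Bit 2: prefix='0' (no match yet)
Bit 3: prefix='00' -> emit 'b', reset
Bit 4: prefix='0' (no match yet)
Bit 5: prefix='00' -> emit 'b', reset
Bit 6: prefix='1' (no match yet)
Bit 7: prefix='11' (no match yet)
Bit 8: prefix='110' -> emit 'e', reset
Bit 9: prefix='0' (no match yet)
Bit 10: prefix='00' -> emit 'b', reset
Bit 11: prefix='1' (no match yet)
Bit 12: prefix='10' -> emit 'n', reset
Bit 13: prefix='1' (no match yet)
Bit 14: prefix='10' -> emit 'n', reset
Bit 15: prefix='0' (no match yet)
Bit 16: prefix='00' -> emit 'b', reset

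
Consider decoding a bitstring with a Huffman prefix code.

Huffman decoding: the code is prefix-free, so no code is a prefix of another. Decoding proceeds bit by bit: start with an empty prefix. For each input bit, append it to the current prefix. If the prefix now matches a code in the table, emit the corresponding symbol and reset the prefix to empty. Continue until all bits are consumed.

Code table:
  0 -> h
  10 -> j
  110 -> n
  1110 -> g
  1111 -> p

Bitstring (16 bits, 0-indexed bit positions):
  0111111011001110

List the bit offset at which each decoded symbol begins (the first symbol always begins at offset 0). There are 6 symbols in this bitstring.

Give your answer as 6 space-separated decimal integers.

Bit 0: prefix='0' -> emit 'h', reset
Bit 1: prefix='1' (no match yet)
Bit 2: prefix='11' (no match yet)
Bit 3: prefix='111' (no match yet)
Bit 4: prefix='1111' -> emit 'p', reset
Bit 5: prefix='1' (no match yet)
Bit 6: prefix='11' (no match yet)
Bit 7: prefix='110' -> emit 'n', reset
Bit 8: prefix='1' (no match yet)
Bit 9: prefix='11' (no match yet)
Bit 10: prefix='110' -> emit 'n', reset
Bit 11: prefix='0' -> emit 'h', reset
Bit 12: prefix='1' (no match yet)
Bit 13: prefix='11' (no match yet)
Bit 14: prefix='111' (no match yet)
Bit 15: prefix='1110' -> emit 'g', reset

Answer: 0 1 5 8 11 12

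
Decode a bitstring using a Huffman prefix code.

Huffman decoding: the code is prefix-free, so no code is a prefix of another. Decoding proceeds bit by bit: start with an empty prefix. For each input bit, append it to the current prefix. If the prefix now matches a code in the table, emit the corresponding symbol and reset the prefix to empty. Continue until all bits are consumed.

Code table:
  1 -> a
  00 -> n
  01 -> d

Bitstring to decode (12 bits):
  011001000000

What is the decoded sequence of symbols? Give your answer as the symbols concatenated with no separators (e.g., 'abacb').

Answer: danannn

Derivation:
Bit 0: prefix='0' (no match yet)
Bit 1: prefix='01' -> emit 'd', reset
Bit 2: prefix='1' -> emit 'a', reset
Bit 3: prefix='0' (no match yet)
Bit 4: prefix='00' -> emit 'n', reset
Bit 5: prefix='1' -> emit 'a', reset
Bit 6: prefix='0' (no match yet)
Bit 7: prefix='00' -> emit 'n', reset
Bit 8: prefix='0' (no match yet)
Bit 9: prefix='00' -> emit 'n', reset
Bit 10: prefix='0' (no match yet)
Bit 11: prefix='00' -> emit 'n', reset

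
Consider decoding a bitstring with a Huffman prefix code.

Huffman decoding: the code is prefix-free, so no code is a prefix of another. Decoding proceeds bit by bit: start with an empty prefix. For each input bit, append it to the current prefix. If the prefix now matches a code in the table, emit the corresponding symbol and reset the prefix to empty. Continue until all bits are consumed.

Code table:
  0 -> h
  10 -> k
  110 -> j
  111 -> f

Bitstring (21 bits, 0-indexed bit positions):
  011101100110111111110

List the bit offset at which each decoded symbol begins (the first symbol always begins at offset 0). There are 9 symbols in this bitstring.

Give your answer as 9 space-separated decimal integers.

Bit 0: prefix='0' -> emit 'h', reset
Bit 1: prefix='1' (no match yet)
Bit 2: prefix='11' (no match yet)
Bit 3: prefix='111' -> emit 'f', reset
Bit 4: prefix='0' -> emit 'h', reset
Bit 5: prefix='1' (no match yet)
Bit 6: prefix='11' (no match yet)
Bit 7: prefix='110' -> emit 'j', reset
Bit 8: prefix='0' -> emit 'h', reset
Bit 9: prefix='1' (no match yet)
Bit 10: prefix='11' (no match yet)
Bit 11: prefix='110' -> emit 'j', reset
Bit 12: prefix='1' (no match yet)
Bit 13: prefix='11' (no match yet)
Bit 14: prefix='111' -> emit 'f', reset
Bit 15: prefix='1' (no match yet)
Bit 16: prefix='11' (no match yet)
Bit 17: prefix='111' -> emit 'f', reset
Bit 18: prefix='1' (no match yet)
Bit 19: prefix='11' (no match yet)
Bit 20: prefix='110' -> emit 'j', reset

Answer: 0 1 4 5 8 9 12 15 18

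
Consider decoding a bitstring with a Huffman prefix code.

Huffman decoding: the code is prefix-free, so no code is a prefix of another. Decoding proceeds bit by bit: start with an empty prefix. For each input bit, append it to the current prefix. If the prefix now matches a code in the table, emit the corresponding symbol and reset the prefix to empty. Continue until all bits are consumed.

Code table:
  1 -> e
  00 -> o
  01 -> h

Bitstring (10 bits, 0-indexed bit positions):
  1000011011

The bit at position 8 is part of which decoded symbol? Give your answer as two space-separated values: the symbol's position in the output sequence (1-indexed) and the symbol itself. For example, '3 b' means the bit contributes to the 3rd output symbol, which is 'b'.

Answer: 6 h

Derivation:
Bit 0: prefix='1' -> emit 'e', reset
Bit 1: prefix='0' (no match yet)
Bit 2: prefix='00' -> emit 'o', reset
Bit 3: prefix='0' (no match yet)
Bit 4: prefix='00' -> emit 'o', reset
Bit 5: prefix='1' -> emit 'e', reset
Bit 6: prefix='1' -> emit 'e', reset
Bit 7: prefix='0' (no match yet)
Bit 8: prefix='01' -> emit 'h', reset
Bit 9: prefix='1' -> emit 'e', reset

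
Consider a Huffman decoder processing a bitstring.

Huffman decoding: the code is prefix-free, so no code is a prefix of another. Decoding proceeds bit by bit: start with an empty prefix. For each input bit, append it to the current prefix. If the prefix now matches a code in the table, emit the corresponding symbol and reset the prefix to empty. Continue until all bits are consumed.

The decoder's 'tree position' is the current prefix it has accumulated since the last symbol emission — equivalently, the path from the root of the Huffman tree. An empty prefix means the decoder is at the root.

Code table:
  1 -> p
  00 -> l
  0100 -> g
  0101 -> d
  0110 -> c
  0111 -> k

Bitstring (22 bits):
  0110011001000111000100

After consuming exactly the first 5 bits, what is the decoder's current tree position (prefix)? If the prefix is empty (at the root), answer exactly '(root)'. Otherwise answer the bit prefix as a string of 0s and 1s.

Bit 0: prefix='0' (no match yet)
Bit 1: prefix='01' (no match yet)
Bit 2: prefix='011' (no match yet)
Bit 3: prefix='0110' -> emit 'c', reset
Bit 4: prefix='0' (no match yet)

Answer: 0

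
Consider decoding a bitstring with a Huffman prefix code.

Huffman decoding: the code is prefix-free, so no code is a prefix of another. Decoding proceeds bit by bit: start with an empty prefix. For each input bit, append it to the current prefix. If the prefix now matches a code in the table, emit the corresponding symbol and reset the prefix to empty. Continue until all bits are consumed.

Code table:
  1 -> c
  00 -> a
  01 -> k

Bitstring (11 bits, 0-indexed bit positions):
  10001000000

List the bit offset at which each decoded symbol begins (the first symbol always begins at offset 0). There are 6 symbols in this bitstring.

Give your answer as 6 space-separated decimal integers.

Answer: 0 1 3 5 7 9

Derivation:
Bit 0: prefix='1' -> emit 'c', reset
Bit 1: prefix='0' (no match yet)
Bit 2: prefix='00' -> emit 'a', reset
Bit 3: prefix='0' (no match yet)
Bit 4: prefix='01' -> emit 'k', reset
Bit 5: prefix='0' (no match yet)
Bit 6: prefix='00' -> emit 'a', reset
Bit 7: prefix='0' (no match yet)
Bit 8: prefix='00' -> emit 'a', reset
Bit 9: prefix='0' (no match yet)
Bit 10: prefix='00' -> emit 'a', reset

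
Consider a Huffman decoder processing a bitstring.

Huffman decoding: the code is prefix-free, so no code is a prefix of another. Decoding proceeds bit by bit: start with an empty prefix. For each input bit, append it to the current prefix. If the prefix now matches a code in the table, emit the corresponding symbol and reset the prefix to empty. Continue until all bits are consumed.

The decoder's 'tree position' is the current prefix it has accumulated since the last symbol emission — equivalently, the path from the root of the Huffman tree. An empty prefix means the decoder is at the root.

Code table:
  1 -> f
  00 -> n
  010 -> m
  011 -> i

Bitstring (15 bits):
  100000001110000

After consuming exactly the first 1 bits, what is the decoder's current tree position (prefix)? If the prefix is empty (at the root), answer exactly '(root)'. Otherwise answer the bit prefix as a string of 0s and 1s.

Answer: (root)

Derivation:
Bit 0: prefix='1' -> emit 'f', reset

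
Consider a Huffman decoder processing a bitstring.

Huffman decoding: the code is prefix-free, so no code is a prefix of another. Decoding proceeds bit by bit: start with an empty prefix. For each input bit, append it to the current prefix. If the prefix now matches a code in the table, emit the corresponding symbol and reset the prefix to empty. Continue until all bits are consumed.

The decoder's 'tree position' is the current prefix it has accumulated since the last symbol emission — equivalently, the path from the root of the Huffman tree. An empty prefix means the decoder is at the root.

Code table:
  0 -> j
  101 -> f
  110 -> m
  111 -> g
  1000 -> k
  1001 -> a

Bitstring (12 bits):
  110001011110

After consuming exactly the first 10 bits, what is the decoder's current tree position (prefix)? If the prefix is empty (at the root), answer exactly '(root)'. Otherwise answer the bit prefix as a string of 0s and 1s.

Bit 0: prefix='1' (no match yet)
Bit 1: prefix='11' (no match yet)
Bit 2: prefix='110' -> emit 'm', reset
Bit 3: prefix='0' -> emit 'j', reset
Bit 4: prefix='0' -> emit 'j', reset
Bit 5: prefix='1' (no match yet)
Bit 6: prefix='10' (no match yet)
Bit 7: prefix='101' -> emit 'f', reset
Bit 8: prefix='1' (no match yet)
Bit 9: prefix='11' (no match yet)

Answer: 11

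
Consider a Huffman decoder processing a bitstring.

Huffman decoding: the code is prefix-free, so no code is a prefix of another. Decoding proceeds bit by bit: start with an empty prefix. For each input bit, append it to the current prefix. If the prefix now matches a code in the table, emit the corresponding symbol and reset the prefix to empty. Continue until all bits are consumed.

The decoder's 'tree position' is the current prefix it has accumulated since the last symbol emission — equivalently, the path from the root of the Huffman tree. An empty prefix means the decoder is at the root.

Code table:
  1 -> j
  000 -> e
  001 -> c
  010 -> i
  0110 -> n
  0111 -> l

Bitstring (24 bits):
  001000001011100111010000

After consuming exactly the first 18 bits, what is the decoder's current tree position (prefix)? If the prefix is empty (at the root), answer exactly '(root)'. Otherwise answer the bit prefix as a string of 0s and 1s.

Answer: (root)

Derivation:
Bit 0: prefix='0' (no match yet)
Bit 1: prefix='00' (no match yet)
Bit 2: prefix='001' -> emit 'c', reset
Bit 3: prefix='0' (no match yet)
Bit 4: prefix='00' (no match yet)
Bit 5: prefix='000' -> emit 'e', reset
Bit 6: prefix='0' (no match yet)
Bit 7: prefix='00' (no match yet)
Bit 8: prefix='001' -> emit 'c', reset
Bit 9: prefix='0' (no match yet)
Bit 10: prefix='01' (no match yet)
Bit 11: prefix='011' (no match yet)
Bit 12: prefix='0111' -> emit 'l', reset
Bit 13: prefix='0' (no match yet)
Bit 14: prefix='00' (no match yet)
Bit 15: prefix='001' -> emit 'c', reset
Bit 16: prefix='1' -> emit 'j', reset
Bit 17: prefix='1' -> emit 'j', reset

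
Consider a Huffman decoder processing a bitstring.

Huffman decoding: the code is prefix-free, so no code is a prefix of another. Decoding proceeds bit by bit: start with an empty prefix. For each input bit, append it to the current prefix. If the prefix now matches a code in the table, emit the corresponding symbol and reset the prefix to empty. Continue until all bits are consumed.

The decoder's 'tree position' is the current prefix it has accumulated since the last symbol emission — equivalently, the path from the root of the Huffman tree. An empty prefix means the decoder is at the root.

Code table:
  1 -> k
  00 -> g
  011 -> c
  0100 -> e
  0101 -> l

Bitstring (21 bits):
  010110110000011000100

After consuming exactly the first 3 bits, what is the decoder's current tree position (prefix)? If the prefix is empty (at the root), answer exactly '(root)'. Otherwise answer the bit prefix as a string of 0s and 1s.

Bit 0: prefix='0' (no match yet)
Bit 1: prefix='01' (no match yet)
Bit 2: prefix='010' (no match yet)

Answer: 010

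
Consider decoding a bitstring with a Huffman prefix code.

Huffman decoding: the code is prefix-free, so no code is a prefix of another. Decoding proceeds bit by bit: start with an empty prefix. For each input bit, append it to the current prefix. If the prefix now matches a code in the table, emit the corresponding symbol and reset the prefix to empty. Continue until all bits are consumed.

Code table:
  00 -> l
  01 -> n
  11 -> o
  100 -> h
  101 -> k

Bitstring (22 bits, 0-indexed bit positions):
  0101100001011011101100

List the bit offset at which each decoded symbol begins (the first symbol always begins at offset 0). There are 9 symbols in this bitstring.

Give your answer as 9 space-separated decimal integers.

Answer: 0 2 4 7 9 12 15 17 19

Derivation:
Bit 0: prefix='0' (no match yet)
Bit 1: prefix='01' -> emit 'n', reset
Bit 2: prefix='0' (no match yet)
Bit 3: prefix='01' -> emit 'n', reset
Bit 4: prefix='1' (no match yet)
Bit 5: prefix='10' (no match yet)
Bit 6: prefix='100' -> emit 'h', reset
Bit 7: prefix='0' (no match yet)
Bit 8: prefix='00' -> emit 'l', reset
Bit 9: prefix='1' (no match yet)
Bit 10: prefix='10' (no match yet)
Bit 11: prefix='101' -> emit 'k', reset
Bit 12: prefix='1' (no match yet)
Bit 13: prefix='10' (no match yet)
Bit 14: prefix='101' -> emit 'k', reset
Bit 15: prefix='1' (no match yet)
Bit 16: prefix='11' -> emit 'o', reset
Bit 17: prefix='0' (no match yet)
Bit 18: prefix='01' -> emit 'n', reset
Bit 19: prefix='1' (no match yet)
Bit 20: prefix='10' (no match yet)
Bit 21: prefix='100' -> emit 'h', reset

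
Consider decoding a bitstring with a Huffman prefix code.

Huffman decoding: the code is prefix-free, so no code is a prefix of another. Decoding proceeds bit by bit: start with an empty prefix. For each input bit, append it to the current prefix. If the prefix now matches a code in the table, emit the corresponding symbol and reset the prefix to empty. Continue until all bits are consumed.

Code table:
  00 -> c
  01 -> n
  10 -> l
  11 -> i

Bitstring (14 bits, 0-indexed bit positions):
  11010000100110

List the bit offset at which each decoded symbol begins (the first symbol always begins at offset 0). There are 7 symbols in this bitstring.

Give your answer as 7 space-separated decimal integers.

Bit 0: prefix='1' (no match yet)
Bit 1: prefix='11' -> emit 'i', reset
Bit 2: prefix='0' (no match yet)
Bit 3: prefix='01' -> emit 'n', reset
Bit 4: prefix='0' (no match yet)
Bit 5: prefix='00' -> emit 'c', reset
Bit 6: prefix='0' (no match yet)
Bit 7: prefix='00' -> emit 'c', reset
Bit 8: prefix='1' (no match yet)
Bit 9: prefix='10' -> emit 'l', reset
Bit 10: prefix='0' (no match yet)
Bit 11: prefix='01' -> emit 'n', reset
Bit 12: prefix='1' (no match yet)
Bit 13: prefix='10' -> emit 'l', reset

Answer: 0 2 4 6 8 10 12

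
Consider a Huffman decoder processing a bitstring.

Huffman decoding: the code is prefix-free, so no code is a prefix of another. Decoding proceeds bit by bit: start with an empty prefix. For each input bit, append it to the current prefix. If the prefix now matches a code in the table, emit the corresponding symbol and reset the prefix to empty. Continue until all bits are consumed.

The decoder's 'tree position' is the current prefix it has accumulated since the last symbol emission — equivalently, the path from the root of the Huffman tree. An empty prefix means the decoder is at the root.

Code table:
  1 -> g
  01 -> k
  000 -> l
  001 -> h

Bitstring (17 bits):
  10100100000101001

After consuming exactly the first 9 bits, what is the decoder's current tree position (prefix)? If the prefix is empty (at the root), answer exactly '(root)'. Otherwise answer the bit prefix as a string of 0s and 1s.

Bit 0: prefix='1' -> emit 'g', reset
Bit 1: prefix='0' (no match yet)
Bit 2: prefix='01' -> emit 'k', reset
Bit 3: prefix='0' (no match yet)
Bit 4: prefix='00' (no match yet)
Bit 5: prefix='001' -> emit 'h', reset
Bit 6: prefix='0' (no match yet)
Bit 7: prefix='00' (no match yet)
Bit 8: prefix='000' -> emit 'l', reset

Answer: (root)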